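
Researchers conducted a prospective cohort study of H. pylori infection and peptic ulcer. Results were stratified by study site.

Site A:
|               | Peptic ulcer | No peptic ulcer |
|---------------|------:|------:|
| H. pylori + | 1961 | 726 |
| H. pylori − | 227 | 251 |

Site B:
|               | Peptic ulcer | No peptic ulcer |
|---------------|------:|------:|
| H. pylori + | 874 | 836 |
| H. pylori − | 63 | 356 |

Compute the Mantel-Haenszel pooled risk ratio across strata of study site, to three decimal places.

1.924

RR_MH = Σ(aᵢ·n₀ᵢ/nᵢ) / Σ(cᵢ·n₁ᵢ/nᵢ), with n₁ᵢ = aᵢ+bᵢ (exposed), n₀ᵢ = cᵢ+dᵢ (unexposed), nᵢ = n₁ᵢ+n₀ᵢ.
Stratum 1 (Site A): n₁ = 2687, n₀ = 478, n = 3165; a·n₀/n = 1961·478/3165 = 296.1637; c·n₁/n = 227·2687/3165 = 192.7169
Stratum 2 (Site B): n₁ = 1710, n₀ = 419, n = 2129; a·n₀/n = 874·419/2129 = 172.0085; c·n₁/n = 63·1710/2129 = 50.6012
RR_MH = (296.1637 + 172.0085) / (192.7169 + 50.6012) = 468.1721 / 243.3181 = 1.92412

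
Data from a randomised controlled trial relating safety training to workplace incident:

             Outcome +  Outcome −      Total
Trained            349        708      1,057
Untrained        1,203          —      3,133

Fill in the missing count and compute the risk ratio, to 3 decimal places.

The missing cell is in the unexposed row: 3133 − 1203 = 1930.
So a = 349, b = 708, c = 1203, d = 1930.
RR = [a/(a+b)] / [c/(c+d)] = (349/1057) / (1203/3133) = 0.33018/0.38398 = 0.85989

0.860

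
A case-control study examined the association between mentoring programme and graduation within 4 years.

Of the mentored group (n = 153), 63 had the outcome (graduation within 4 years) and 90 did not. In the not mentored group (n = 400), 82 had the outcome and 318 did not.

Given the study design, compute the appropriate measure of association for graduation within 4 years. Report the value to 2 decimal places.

2.71

From the description: a = 63, b = 90, c = 82, d = 318.
This is a case-control study: participants were sampled on outcome status, so risks in the source population cannot be estimated directly — relative risk is not valid here. The odds ratio is the appropriate measure.
OR = (a·d)/(b·c) = (63 × 318) / (90 × 82) = 20034 / 7380 = 2.71463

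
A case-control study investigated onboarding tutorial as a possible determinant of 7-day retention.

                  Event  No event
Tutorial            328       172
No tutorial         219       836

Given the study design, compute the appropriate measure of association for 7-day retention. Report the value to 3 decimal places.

7.280

Cells: a = 328, b = 172, c = 219, d = 836.
This is a case-control study: participants were sampled on outcome status, so risks in the source population cannot be estimated directly — relative risk is not valid here. The odds ratio is the appropriate measure.
OR = (a·d)/(b·c) = (328 × 836) / (172 × 219) = 274208 / 37668 = 7.27960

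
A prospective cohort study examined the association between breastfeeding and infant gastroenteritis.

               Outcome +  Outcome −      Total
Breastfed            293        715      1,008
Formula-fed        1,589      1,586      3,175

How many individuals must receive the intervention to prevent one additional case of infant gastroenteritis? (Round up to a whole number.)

5

Risk in treated group = 293/1008 = 0.29067; risk in control = 1589/3175 = 0.50047.
Absolute risk reduction = 0.50047 − 0.29067 = 0.20980
NNT = 1 / ARR = 1 / 0.20980 = 4.766 → round up → 5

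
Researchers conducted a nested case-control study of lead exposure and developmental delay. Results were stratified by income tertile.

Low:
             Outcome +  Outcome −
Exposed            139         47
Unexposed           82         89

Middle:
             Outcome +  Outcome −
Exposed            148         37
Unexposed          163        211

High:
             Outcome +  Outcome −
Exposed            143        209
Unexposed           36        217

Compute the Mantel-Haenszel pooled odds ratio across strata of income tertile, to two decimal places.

4.17

OR_MH = Σ(aᵢdᵢ/nᵢ) / Σ(bᵢcᵢ/nᵢ), where nᵢ is the stratum total.
Stratum 1 (Low): n = 357; a·d/n = 139·89/357 = 34.6527; b·c/n = 47·82/357 = 10.7955
Stratum 2 (Middle): n = 559; a·d/n = 148·211/559 = 55.8640; b·c/n = 37·163/559 = 10.7889
Stratum 3 (High): n = 605; a·d/n = 143·217/605 = 51.2909; b·c/n = 209·36/605 = 12.4364
OR_MH = (34.6527 + 55.8640 + 51.2909) / (10.7955 + 10.7889 + 12.4364) = 141.8076 / 34.0208 = 4.16826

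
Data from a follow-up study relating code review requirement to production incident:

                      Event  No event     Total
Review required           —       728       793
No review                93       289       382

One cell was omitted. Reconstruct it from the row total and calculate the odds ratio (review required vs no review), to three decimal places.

0.277

The missing cell is in the exposed row: 793 − 728 = 65.
So a = 65, b = 728, c = 93, d = 289.
OR = (a·d)/(b·c) = (65 × 289) / (728 × 93) = 18785 / 67704 = 0.27746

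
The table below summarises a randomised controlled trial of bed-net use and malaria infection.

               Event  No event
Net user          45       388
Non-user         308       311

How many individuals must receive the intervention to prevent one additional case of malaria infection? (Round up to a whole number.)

Risk in treated group = 45/433 = 0.10393; risk in control = 308/619 = 0.49758.
Absolute risk reduction = 0.49758 − 0.10393 = 0.39365
NNT = 1 / ARR = 1 / 0.39365 = 2.540 → round up → 3

3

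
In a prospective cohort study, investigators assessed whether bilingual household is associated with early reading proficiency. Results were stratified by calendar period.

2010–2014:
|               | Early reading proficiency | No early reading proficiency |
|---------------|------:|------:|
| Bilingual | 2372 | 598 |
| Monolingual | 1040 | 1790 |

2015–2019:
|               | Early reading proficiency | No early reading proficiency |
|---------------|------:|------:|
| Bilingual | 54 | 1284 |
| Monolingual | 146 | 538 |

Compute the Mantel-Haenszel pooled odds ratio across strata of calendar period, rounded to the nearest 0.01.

3.73

OR_MH = Σ(aᵢdᵢ/nᵢ) / Σ(bᵢcᵢ/nᵢ), where nᵢ is the stratum total.
Stratum 1 (2010–2014): n = 5800; a·d/n = 2372·1790/5800 = 732.0483; b·c/n = 598·1040/5800 = 107.2276
Stratum 2 (2015–2019): n = 2022; a·d/n = 54·538/2022 = 14.3680; b·c/n = 1284·146/2022 = 92.7122
OR_MH = (732.0483 + 14.3680) / (107.2276 + 92.7122) = 746.4162 / 199.9398 = 3.73321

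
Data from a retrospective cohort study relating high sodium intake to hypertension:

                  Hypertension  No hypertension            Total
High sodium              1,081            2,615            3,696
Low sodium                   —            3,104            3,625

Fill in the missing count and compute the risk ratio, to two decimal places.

2.03

The missing cell is in the unexposed row: 3625 − 3104 = 521.
So a = 1081, b = 2615, c = 521, d = 3104.
RR = [a/(a+b)] / [c/(c+d)] = (1081/3696) / (521/3625) = 0.29248/0.14372 = 2.03500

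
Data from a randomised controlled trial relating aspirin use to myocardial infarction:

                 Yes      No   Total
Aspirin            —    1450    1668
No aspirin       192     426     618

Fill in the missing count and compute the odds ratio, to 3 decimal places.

The missing cell is in the exposed row: 1668 − 1450 = 218.
So a = 218, b = 1450, c = 192, d = 426.
OR = (a·d)/(b·c) = (218 × 426) / (1450 × 192) = 92868 / 278400 = 0.33358

0.334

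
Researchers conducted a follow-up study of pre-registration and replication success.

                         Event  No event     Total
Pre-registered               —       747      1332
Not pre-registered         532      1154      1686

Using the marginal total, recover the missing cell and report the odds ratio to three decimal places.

The missing cell is in the exposed row: 1332 − 747 = 585.
So a = 585, b = 747, c = 532, d = 1154.
OR = (a·d)/(b·c) = (585 × 1154) / (747 × 532) = 675090 / 397404 = 1.69875

1.699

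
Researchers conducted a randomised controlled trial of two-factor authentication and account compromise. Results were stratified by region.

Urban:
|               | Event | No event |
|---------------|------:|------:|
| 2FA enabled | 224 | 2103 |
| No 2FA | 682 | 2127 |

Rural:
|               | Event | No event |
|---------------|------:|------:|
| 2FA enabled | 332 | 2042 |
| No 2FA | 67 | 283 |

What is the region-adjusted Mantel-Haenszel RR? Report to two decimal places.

RR_MH = Σ(aᵢ·n₀ᵢ/nᵢ) / Σ(cᵢ·n₁ᵢ/nᵢ), with n₁ᵢ = aᵢ+bᵢ (exposed), n₀ᵢ = cᵢ+dᵢ (unexposed), nᵢ = n₁ᵢ+n₀ᵢ.
Stratum 1 (Urban): n₁ = 2327, n₀ = 2809, n = 5136; a·n₀/n = 224·2809/5136 = 122.5109; c·n₁/n = 682·2327/5136 = 308.9981
Stratum 2 (Rural): n₁ = 2374, n₀ = 350, n = 2724; a·n₀/n = 332·350/2724 = 42.6579; c·n₁/n = 67·2374/2724 = 58.3913
RR_MH = (122.5109 + 42.6579) / (308.9981 + 58.3913) = 165.1688 / 367.3894 = 0.44957

0.45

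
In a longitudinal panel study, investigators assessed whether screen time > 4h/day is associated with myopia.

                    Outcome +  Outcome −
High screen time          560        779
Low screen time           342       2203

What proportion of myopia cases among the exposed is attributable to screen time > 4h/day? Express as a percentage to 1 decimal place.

67.9

Cells: a = 560, b = 779, c = 342, d = 2203.
Risk in exposed = 560/1339 = 0.41822; risk in unexposed = 342/2545 = 0.13438.
RR = 0.41822/0.13438 = 3.11221
AR% = (RR − 1)/RR × 100 = (3.11221 − 1)/3.11221 × 100 = 67.8685%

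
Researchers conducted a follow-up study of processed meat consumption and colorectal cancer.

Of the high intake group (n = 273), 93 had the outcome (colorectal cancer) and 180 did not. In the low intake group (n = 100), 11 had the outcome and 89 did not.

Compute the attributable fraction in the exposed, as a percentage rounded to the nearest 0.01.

67.71

From the description: a = 93, b = 180, c = 11, d = 89.
Risk in exposed = 93/273 = 0.34066; risk in unexposed = 11/100 = 0.11000.
RR = 0.34066/0.11000 = 3.09690
AR% = (RR − 1)/RR × 100 = (3.09690 − 1)/3.09690 × 100 = 67.7097%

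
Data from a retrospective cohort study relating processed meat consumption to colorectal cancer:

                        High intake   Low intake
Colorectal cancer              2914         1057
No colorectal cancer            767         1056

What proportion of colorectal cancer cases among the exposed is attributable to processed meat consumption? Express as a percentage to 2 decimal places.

36.81

Reading the table with exposure as columns: a = 2914 (High intake, case), b = 767 (High intake, non-case), c = 1057 (Low intake, case), d = 1056.
Risk in exposed = 2914/3681 = 0.79163; risk in unexposed = 1057/2113 = 0.50024.
RR = 0.79163/0.50024 = 1.58252
AR% = (RR − 1)/RR × 100 = (1.58252 − 1)/1.58252 × 100 = 36.8095%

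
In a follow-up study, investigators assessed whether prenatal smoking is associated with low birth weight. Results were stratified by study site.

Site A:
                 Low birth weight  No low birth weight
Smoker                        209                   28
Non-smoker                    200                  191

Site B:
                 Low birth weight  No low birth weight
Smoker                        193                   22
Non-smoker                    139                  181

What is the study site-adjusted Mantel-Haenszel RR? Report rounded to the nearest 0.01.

RR_MH = Σ(aᵢ·n₀ᵢ/nᵢ) / Σ(cᵢ·n₁ᵢ/nᵢ), with n₁ᵢ = aᵢ+bᵢ (exposed), n₀ᵢ = cᵢ+dᵢ (unexposed), nᵢ = n₁ᵢ+n₀ᵢ.
Stratum 1 (Site A): n₁ = 237, n₀ = 391, n = 628; a·n₀/n = 209·391/628 = 130.1258; c·n₁/n = 200·237/628 = 75.4777
Stratum 2 (Site B): n₁ = 215, n₀ = 320, n = 535; a·n₀/n = 193·320/535 = 115.4393; c·n₁/n = 139·215/535 = 55.8598
RR_MH = (130.1258 + 115.4393) / (75.4777 + 55.8598) = 245.5650 / 131.3375 = 1.86973

1.87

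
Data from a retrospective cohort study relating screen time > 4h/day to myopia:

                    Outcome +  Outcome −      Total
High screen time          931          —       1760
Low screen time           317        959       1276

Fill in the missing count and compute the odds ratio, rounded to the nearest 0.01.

The missing cell is in the exposed row: 1760 − 931 = 829.
So a = 931, b = 829, c = 317, d = 959.
OR = (a·d)/(b·c) = (931 × 959) / (829 × 317) = 892829 / 262793 = 3.39746

3.40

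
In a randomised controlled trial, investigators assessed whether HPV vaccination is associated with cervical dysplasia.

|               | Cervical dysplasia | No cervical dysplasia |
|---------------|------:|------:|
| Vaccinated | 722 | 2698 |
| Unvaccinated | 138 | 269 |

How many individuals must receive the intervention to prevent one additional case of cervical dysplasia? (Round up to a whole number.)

8

Risk in treated group = 722/3420 = 0.21111; risk in control = 138/407 = 0.33907.
Absolute risk reduction = 0.33907 − 0.21111 = 0.12796
NNT = 1 / ARR = 1 / 0.12796 = 7.815 → round up → 8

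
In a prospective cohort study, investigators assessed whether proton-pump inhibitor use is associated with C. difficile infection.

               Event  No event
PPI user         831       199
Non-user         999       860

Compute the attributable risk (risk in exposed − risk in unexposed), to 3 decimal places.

0.269

Cells: a = 831, b = 199, c = 999, d = 860.
Risk in exposed = 831/1030 = 0.806796; risk in unexposed = 999/1859 = 0.537386.
Risk difference = 0.806796 − 0.537386 = 0.269410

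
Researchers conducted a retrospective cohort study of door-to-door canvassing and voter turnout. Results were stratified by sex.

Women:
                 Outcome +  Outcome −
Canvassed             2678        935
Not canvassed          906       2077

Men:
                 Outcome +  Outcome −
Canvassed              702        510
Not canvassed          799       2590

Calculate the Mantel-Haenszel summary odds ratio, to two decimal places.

OR_MH = Σ(aᵢdᵢ/nᵢ) / Σ(bᵢcᵢ/nᵢ), where nᵢ is the stratum total.
Stratum 1 (Women): n = 6596; a·d/n = 2678·2077/6596 = 843.2696; b·c/n = 935·906/6596 = 128.4278
Stratum 2 (Men): n = 4601; a·d/n = 702·2590/4601 = 395.1706; b·c/n = 510·799/4601 = 88.5655
OR_MH = (843.2696 + 395.1706) / (128.4278 + 88.5655) = 1238.4402 / 216.9934 = 5.70727

5.71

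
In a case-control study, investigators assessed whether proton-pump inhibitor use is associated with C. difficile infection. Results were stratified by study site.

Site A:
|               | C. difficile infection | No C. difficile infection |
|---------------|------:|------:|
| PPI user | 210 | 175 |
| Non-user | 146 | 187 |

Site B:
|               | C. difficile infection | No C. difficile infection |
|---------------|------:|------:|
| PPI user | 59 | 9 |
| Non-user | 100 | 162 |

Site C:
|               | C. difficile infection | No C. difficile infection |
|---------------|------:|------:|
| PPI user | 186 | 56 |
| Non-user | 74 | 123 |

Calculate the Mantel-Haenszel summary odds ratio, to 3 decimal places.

OR_MH = Σ(aᵢdᵢ/nᵢ) / Σ(bᵢcᵢ/nᵢ), where nᵢ is the stratum total.
Stratum 1 (Site A): n = 718; a·d/n = 210·187/718 = 54.6936; b·c/n = 175·146/718 = 35.5850
Stratum 2 (Site B): n = 330; a·d/n = 59·162/330 = 28.9636; b·c/n = 9·100/330 = 2.7273
Stratum 3 (Site C): n = 439; a·d/n = 186·123/439 = 52.1139; b·c/n = 56·74/439 = 9.4396
OR_MH = (54.6936 + 28.9636 + 52.1139) / (35.5850 + 2.7273 + 9.4396) = 135.7711 / 47.7519 = 2.84326

2.843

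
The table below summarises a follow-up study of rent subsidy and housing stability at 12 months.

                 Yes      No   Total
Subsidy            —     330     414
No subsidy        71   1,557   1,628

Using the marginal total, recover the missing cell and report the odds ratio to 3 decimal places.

5.582

The missing cell is in the exposed row: 414 − 330 = 84.
So a = 84, b = 330, c = 71, d = 1557.
OR = (a·d)/(b·c) = (84 × 1557) / (330 × 71) = 130788 / 23430 = 5.58207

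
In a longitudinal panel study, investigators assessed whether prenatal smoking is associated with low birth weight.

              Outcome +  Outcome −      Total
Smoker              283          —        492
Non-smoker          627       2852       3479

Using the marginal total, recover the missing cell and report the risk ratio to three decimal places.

The missing cell is in the exposed row: 492 − 283 = 209.
So a = 283, b = 209, c = 627, d = 2852.
RR = [a/(a+b)] / [c/(c+d)] = (283/492) / (627/3479) = 0.57520/0.18022 = 3.19160

3.192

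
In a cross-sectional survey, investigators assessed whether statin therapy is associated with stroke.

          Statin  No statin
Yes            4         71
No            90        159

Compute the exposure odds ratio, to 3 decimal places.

0.100

Reading the table with exposure as columns: a = 4 (Statin, case), b = 90 (Statin, non-case), c = 71 (No statin, case), d = 159.
OR = (a·d)/(b·c) = (4 × 159) / (90 × 71) = 636 / 6390 = 0.09953
Exposure is associated with lower odds of stroke (OR = 0.10 < 1).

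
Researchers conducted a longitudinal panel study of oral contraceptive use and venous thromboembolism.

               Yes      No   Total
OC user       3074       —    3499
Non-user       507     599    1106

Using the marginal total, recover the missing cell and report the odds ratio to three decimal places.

The missing cell is in the exposed row: 3499 − 3074 = 425.
So a = 3074, b = 425, c = 507, d = 599.
OR = (a·d)/(b·c) = (3074 × 599) / (425 × 507) = 1841326 / 215475 = 8.54543

8.545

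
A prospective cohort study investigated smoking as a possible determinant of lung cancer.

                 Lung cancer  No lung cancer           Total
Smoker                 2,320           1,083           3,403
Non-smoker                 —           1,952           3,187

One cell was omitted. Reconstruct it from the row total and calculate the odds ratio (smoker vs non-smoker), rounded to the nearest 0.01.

3.39

The missing cell is in the unexposed row: 3187 − 1952 = 1235.
So a = 2320, b = 1083, c = 1235, d = 1952.
OR = (a·d)/(b·c) = (2320 × 1952) / (1083 × 1235) = 4528640 / 1337505 = 3.38589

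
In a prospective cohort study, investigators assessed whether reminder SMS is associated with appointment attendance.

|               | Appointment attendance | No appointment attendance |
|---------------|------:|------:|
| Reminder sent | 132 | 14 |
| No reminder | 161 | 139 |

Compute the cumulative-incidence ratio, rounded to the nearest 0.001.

Cells: a = 132, b = 14, c = 161, d = 139.
Risk in exposed = 132/146 = 0.90411; risk in unexposed = 161/300 = 0.53667.
RR = 0.90411 / 0.53667 = 1.68468
The risk among the exposed is 1.68 times that among the unexposed.

1.685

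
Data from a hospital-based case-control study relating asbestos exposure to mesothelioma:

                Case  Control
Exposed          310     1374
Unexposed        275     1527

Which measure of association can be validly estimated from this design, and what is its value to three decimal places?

1.253

Cells: a = 310, b = 1374, c = 275, d = 1527.
This is a hospital-based case-control study: participants were sampled on outcome status, so risks in the source population cannot be estimated directly — relative risk is not valid here. The odds ratio is the appropriate measure.
OR = (a·d)/(b·c) = (310 × 1527) / (1374 × 275) = 473370 / 377850 = 1.25280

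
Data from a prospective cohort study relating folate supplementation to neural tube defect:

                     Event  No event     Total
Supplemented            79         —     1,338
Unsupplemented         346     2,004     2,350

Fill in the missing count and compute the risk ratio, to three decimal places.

The missing cell is in the exposed row: 1338 − 79 = 1259.
So a = 79, b = 1259, c = 346, d = 2004.
RR = [a/(a+b)] / [c/(c+d)] = (79/1338) / (346/2350) = 0.05904/0.14723 = 0.40102

0.401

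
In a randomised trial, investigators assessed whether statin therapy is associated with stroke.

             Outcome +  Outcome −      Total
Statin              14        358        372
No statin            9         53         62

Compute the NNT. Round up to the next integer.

Risk in treated group = 14/372 = 0.03763; risk in control = 9/62 = 0.14516.
Absolute risk reduction = 0.14516 − 0.03763 = 0.10753
NNT = 1 / ARR = 1 / 0.10753 = 9.300 → round up → 10

10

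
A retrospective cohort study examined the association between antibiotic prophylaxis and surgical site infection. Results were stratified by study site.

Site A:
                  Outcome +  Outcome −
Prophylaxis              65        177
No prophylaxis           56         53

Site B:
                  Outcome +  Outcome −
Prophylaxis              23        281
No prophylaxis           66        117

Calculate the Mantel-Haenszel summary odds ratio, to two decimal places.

OR_MH = Σ(aᵢdᵢ/nᵢ) / Σ(bᵢcᵢ/nᵢ), where nᵢ is the stratum total.
Stratum 1 (Site A): n = 351; a·d/n = 65·53/351 = 9.8148; b·c/n = 177·56/351 = 28.2393
Stratum 2 (Site B): n = 487; a·d/n = 23·117/487 = 5.5257; b·c/n = 281·66/487 = 38.0821
OR_MH = (9.8148 + 5.5257) / (28.2393 + 38.0821) = 15.3405 / 66.3215 = 0.23130

0.23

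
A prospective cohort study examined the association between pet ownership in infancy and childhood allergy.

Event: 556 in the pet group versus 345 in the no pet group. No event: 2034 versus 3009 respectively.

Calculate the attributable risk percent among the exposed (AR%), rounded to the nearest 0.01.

52.08

From the description: a = 556, b = 2034, c = 345, d = 3009.
Risk in exposed = 556/2590 = 0.21467; risk in unexposed = 345/3354 = 0.10286.
RR = 0.21467/0.10286 = 2.08698
AR% = (RR − 1)/RR × 100 = (2.08698 − 1)/2.08698 × 100 = 52.0840%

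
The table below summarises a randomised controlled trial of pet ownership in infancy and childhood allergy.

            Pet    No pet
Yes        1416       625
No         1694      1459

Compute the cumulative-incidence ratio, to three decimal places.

1.518

Reading the table with exposure as columns: a = 1416 (Pet, case), b = 1694 (Pet, non-case), c = 625 (No pet, case), d = 1459.
Risk in exposed = 1416/3110 = 0.45531; risk in unexposed = 625/2084 = 0.29990.
RR = 0.45531 / 0.29990 = 1.51817
The risk among the exposed is 1.52 times that among the unexposed.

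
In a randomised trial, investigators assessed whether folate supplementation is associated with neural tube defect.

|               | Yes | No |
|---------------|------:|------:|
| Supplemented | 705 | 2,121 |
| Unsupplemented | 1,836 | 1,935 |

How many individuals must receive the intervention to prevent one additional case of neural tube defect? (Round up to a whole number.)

Risk in treated group = 705/2826 = 0.24947; risk in control = 1836/3771 = 0.48687.
Absolute risk reduction = 0.48687 − 0.24947 = 0.23740
NNT = 1 / ARR = 1 / 0.23740 = 4.212 → round up → 5

5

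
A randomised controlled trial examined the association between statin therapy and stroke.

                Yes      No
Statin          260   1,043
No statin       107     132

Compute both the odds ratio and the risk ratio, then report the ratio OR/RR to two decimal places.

0.69

Cells: a = 260, b = 1043, c = 107, d = 132.
OR = (260·132)/(1043·107) = 34320/111601 = 0.30752
Risk in exposed = 260/1303 = 0.19954; risk in unexposed = 107/239 = 0.44770; RR = 0.44570
OR/RR = 0.30752 / 0.44570 = 0.68998
The outcome is not rare, so the OR lies further from 1 than the RR.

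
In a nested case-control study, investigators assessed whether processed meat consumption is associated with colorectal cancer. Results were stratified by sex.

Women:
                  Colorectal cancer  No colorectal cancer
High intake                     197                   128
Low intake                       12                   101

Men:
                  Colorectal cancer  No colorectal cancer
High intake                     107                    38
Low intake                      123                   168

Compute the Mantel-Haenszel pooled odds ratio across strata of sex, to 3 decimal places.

OR_MH = Σ(aᵢdᵢ/nᵢ) / Σ(bᵢcᵢ/nᵢ), where nᵢ is the stratum total.
Stratum 1 (Women): n = 438; a·d/n = 197·101/438 = 45.4269; b·c/n = 128·12/438 = 3.5068
Stratum 2 (Men): n = 436; a·d/n = 107·168/436 = 41.2294; b·c/n = 38·123/436 = 10.7202
OR_MH = (45.4269 + 41.2294) / (3.5068 + 10.7202) = 86.6563 / 14.2270 = 6.09096

6.091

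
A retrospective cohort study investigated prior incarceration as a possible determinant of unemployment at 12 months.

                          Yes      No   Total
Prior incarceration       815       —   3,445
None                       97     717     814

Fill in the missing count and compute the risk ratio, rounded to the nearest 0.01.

The missing cell is in the exposed row: 3445 − 815 = 2630.
So a = 815, b = 2630, c = 97, d = 717.
RR = [a/(a+b)] / [c/(c+d)] = (815/3445) / (97/814) = 0.23657/0.11916 = 1.98528

1.99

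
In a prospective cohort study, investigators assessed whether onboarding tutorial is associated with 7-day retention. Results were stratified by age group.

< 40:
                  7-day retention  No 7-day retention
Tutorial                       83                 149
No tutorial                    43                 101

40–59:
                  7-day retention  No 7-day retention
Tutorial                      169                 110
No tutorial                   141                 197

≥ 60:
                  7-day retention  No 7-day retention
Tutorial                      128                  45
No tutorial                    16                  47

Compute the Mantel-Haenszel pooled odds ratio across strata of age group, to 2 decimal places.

2.25

OR_MH = Σ(aᵢdᵢ/nᵢ) / Σ(bᵢcᵢ/nᵢ), where nᵢ is the stratum total.
Stratum 1 (< 40): n = 376; a·d/n = 83·101/376 = 22.2952; b·c/n = 149·43/376 = 17.0399
Stratum 2 (40–59): n = 617; a·d/n = 169·197/617 = 53.9595; b·c/n = 110·141/617 = 25.1378
Stratum 3 (≥ 60): n = 236; a·d/n = 128·47/236 = 25.4915; b·c/n = 45·16/236 = 3.0508
OR_MH = (22.2952 + 53.9595 + 25.4915) / (17.0399 + 25.1378 + 3.0508) = 101.7462 / 45.2285 = 2.24960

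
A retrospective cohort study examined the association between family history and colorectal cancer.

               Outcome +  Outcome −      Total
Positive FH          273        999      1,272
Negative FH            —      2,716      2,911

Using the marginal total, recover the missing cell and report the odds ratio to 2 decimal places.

The missing cell is in the unexposed row: 2911 − 2716 = 195.
So a = 273, b = 999, c = 195, d = 2716.
OR = (a·d)/(b·c) = (273 × 2716) / (999 × 195) = 741468 / 194805 = 3.80621

3.81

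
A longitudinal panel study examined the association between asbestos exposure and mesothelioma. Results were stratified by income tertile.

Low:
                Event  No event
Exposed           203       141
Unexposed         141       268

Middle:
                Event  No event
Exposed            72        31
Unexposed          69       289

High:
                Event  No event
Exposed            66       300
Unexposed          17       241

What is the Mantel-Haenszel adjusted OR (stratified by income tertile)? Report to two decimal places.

OR_MH = Σ(aᵢdᵢ/nᵢ) / Σ(bᵢcᵢ/nᵢ), where nᵢ is the stratum total.
Stratum 1 (Low): n = 753; a·d/n = 203·268/753 = 72.2497; b·c/n = 141·141/753 = 26.4024
Stratum 2 (Middle): n = 461; a·d/n = 72·289/461 = 45.1367; b·c/n = 31·69/461 = 4.6399
Stratum 3 (High): n = 624; a·d/n = 66·241/624 = 25.4904; b·c/n = 300·17/624 = 8.1731
OR_MH = (72.2497 + 45.1367 + 25.4904) / (26.4024 + 4.6399 + 8.1731) = 142.8767 / 39.2154 = 3.64338

3.64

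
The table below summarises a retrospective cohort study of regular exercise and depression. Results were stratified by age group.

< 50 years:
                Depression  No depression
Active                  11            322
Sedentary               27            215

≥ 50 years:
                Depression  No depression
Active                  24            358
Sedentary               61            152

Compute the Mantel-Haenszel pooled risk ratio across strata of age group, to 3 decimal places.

0.241

RR_MH = Σ(aᵢ·n₀ᵢ/nᵢ) / Σ(cᵢ·n₁ᵢ/nᵢ), with n₁ᵢ = aᵢ+bᵢ (exposed), n₀ᵢ = cᵢ+dᵢ (unexposed), nᵢ = n₁ᵢ+n₀ᵢ.
Stratum 1 (< 50 years): n₁ = 333, n₀ = 242, n = 575; a·n₀/n = 11·242/575 = 4.6296; c·n₁/n = 27·333/575 = 15.6365
Stratum 2 (≥ 50 years): n₁ = 382, n₀ = 213, n = 595; a·n₀/n = 24·213/595 = 8.5916; c·n₁/n = 61·382/595 = 39.1630
RR_MH = (4.6296 + 8.5916) / (15.6365 + 39.1630) = 13.2212 / 54.7995 = 0.24126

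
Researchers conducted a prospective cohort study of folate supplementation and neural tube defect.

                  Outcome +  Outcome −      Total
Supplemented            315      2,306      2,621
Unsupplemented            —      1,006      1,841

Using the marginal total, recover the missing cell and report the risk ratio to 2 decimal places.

The missing cell is in the unexposed row: 1841 − 1006 = 835.
So a = 315, b = 2306, c = 835, d = 1006.
RR = [a/(a+b)] / [c/(c+d)] = (315/2621) / (835/1841) = 0.12018/0.45356 = 0.26498

0.26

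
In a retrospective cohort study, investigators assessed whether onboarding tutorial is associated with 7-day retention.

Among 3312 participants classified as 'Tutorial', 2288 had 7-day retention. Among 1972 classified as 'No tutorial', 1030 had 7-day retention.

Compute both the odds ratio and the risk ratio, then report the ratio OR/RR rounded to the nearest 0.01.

From the description: a = 2288, b = 1024, c = 1030, d = 942.
OR = (2288·942)/(1024·1030) = 2155296/1054720 = 2.04348
Risk in exposed = 2288/3312 = 0.69082; risk in unexposed = 1030/1972 = 0.52231; RR = 1.32262
OR/RR = 2.04348 / 1.32262 = 1.54502
The outcome is not rare, so the OR lies further from 1 than the RR.

1.55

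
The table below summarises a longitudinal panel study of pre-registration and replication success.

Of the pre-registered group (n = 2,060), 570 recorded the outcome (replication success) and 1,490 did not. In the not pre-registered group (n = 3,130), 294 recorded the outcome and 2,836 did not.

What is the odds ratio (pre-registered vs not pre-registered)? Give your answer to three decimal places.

3.690

From the description: a = 570, b = 1490, c = 294, d = 2836.
OR = (a·d)/(b·c) = (570 × 2836) / (1490 × 294) = 1616520 / 438060 = 3.69018
The odds of replication success are about 3.69 times as high in the pre-registered group.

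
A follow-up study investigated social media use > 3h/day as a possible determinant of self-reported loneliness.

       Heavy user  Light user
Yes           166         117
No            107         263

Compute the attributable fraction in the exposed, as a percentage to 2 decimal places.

Reading the table with exposure as columns: a = 166 (Heavy user, case), b = 107 (Heavy user, non-case), c = 117 (Light user, case), d = 263.
Risk in exposed = 166/273 = 0.60806; risk in unexposed = 117/380 = 0.30789.
RR = 0.60806/0.30789 = 1.97489
AR% = (RR − 1)/RR × 100 = (1.97489 − 1)/1.97489 × 100 = 49.3643%

49.36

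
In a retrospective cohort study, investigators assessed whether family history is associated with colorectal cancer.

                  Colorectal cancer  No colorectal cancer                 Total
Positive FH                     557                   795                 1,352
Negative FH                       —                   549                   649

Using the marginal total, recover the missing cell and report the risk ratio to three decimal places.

2.674

The missing cell is in the unexposed row: 649 − 549 = 100.
So a = 557, b = 795, c = 100, d = 549.
RR = [a/(a+b)] / [c/(c+d)] = (557/1352) / (100/649) = 0.41198/0.15408 = 2.67376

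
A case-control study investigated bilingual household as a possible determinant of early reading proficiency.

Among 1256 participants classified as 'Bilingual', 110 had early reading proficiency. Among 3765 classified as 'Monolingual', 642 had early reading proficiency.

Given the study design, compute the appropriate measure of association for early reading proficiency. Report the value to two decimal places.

0.47

From the description: a = 110, b = 1146, c = 642, d = 3123.
This is a case-control study: participants were sampled on outcome status, so risks in the source population cannot be estimated directly — relative risk is not valid here. The odds ratio is the appropriate measure.
OR = (a·d)/(b·c) = (110 × 3123) / (1146 × 642) = 343530 / 735732 = 0.46692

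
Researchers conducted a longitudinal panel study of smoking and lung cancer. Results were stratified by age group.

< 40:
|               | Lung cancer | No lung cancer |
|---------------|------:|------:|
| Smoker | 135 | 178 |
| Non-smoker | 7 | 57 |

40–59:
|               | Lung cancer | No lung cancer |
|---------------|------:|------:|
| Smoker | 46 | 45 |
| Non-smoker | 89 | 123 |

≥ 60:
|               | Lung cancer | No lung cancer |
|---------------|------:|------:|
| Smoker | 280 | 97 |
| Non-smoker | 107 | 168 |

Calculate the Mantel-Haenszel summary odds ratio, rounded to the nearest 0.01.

3.43

OR_MH = Σ(aᵢdᵢ/nᵢ) / Σ(bᵢcᵢ/nᵢ), where nᵢ is the stratum total.
Stratum 1 (< 40): n = 377; a·d/n = 135·57/377 = 20.4111; b·c/n = 178·7/377 = 3.3050
Stratum 2 (40–59): n = 303; a·d/n = 46·123/303 = 18.6733; b·c/n = 45·89/303 = 13.2178
Stratum 3 (≥ 60): n = 652; a·d/n = 280·168/652 = 72.1472; b·c/n = 97·107/652 = 15.9187
OR_MH = (20.4111 + 18.6733 + 72.1472) / (3.3050 + 13.2178 + 15.9187) = 111.2316 / 32.4416 = 3.42868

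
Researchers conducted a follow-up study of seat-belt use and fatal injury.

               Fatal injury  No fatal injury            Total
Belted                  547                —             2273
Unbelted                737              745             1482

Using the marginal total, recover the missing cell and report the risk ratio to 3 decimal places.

0.484

The missing cell is in the exposed row: 2273 − 547 = 1726.
So a = 547, b = 1726, c = 737, d = 745.
RR = [a/(a+b)] / [c/(c+d)] = (547/2273) / (737/1482) = 0.24065/0.49730 = 0.48391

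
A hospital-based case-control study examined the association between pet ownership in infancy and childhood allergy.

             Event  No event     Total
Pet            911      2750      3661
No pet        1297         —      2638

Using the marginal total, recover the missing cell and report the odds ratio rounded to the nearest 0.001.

The missing cell is in the unexposed row: 2638 − 1297 = 1341.
So a = 911, b = 2750, c = 1297, d = 1341.
OR = (a·d)/(b·c) = (911 × 1341) / (2750 × 1297) = 1221651 / 3566750 = 0.34251

0.343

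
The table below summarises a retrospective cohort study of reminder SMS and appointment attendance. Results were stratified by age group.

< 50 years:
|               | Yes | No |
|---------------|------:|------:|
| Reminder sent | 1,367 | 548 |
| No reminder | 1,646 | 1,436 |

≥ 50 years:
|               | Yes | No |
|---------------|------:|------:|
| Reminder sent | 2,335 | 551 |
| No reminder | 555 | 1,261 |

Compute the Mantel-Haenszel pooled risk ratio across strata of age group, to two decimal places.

RR_MH = Σ(aᵢ·n₀ᵢ/nᵢ) / Σ(cᵢ·n₁ᵢ/nᵢ), with n₁ᵢ = aᵢ+bᵢ (exposed), n₀ᵢ = cᵢ+dᵢ (unexposed), nᵢ = n₁ᵢ+n₀ᵢ.
Stratum 1 (< 50 years): n₁ = 1915, n₀ = 3082, n = 4997; a·n₀/n = 1367·3082/4997 = 843.1247; c·n₁/n = 1646·1915/4997 = 630.7965
Stratum 2 (≥ 50 years): n₁ = 2886, n₀ = 1816, n = 4702; a·n₀/n = 2335·1816/4702 = 901.8205; c·n₁/n = 555·2886/4702 = 340.6487
RR_MH = (843.1247 + 901.8205) / (630.7965 + 340.6487) = 1744.9452 / 971.4451 = 1.79624

1.80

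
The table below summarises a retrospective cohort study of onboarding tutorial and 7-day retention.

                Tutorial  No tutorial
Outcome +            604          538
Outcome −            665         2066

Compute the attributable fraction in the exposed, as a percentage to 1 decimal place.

56.6

Reading the table with exposure as columns: a = 604 (Tutorial, case), b = 665 (Tutorial, non-case), c = 538 (No tutorial, case), d = 2066.
Risk in exposed = 604/1269 = 0.47597; risk in unexposed = 538/2604 = 0.20661.
RR = 0.47597/0.20661 = 2.30374
AR% = (RR − 1)/RR × 100 = (2.30374 − 1)/2.30374 × 100 = 56.5924%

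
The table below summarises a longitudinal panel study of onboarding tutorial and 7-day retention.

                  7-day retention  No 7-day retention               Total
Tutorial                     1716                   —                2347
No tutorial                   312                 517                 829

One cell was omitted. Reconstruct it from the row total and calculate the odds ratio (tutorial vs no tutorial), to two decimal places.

The missing cell is in the exposed row: 2347 − 1716 = 631.
So a = 1716, b = 631, c = 312, d = 517.
OR = (a·d)/(b·c) = (1716 × 517) / (631 × 312) = 887172 / 196872 = 4.50634

4.51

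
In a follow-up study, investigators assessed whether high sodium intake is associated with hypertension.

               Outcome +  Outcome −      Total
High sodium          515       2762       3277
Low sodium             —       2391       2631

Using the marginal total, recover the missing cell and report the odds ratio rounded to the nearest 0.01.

1.86

The missing cell is in the unexposed row: 2631 − 2391 = 240.
So a = 515, b = 2762, c = 240, d = 2391.
OR = (a·d)/(b·c) = (515 × 2391) / (2762 × 240) = 1231365 / 662880 = 1.85760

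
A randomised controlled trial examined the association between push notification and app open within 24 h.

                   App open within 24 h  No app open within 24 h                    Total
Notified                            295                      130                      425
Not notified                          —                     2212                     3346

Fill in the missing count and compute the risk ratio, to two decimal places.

The missing cell is in the unexposed row: 3346 − 2212 = 1134.
So a = 295, b = 130, c = 1134, d = 2212.
RR = [a/(a+b)] / [c/(c+d)] = (295/425) / (1134/3346) = 0.69412/0.33891 = 2.04808

2.05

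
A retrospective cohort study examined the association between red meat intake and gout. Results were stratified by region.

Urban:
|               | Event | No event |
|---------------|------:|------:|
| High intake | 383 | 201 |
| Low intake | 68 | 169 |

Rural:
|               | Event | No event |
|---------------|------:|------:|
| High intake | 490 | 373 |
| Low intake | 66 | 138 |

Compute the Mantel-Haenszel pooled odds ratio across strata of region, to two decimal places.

OR_MH = Σ(aᵢdᵢ/nᵢ) / Σ(bᵢcᵢ/nᵢ), where nᵢ is the stratum total.
Stratum 1 (Urban): n = 821; a·d/n = 383·169/821 = 78.8392; b·c/n = 201·68/821 = 16.6480
Stratum 2 (Rural): n = 1067; a·d/n = 490·138/1067 = 63.3739; b·c/n = 373·66/1067 = 23.0722
OR_MH = (78.8392 + 63.3739) / (16.6480 + 23.0722) = 142.2132 / 39.7202 = 3.58038

3.58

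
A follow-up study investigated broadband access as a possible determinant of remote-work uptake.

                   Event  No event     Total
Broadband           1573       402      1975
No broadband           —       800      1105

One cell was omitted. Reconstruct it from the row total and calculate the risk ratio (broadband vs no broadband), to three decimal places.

The missing cell is in the unexposed row: 1105 − 800 = 305.
So a = 1573, b = 402, c = 305, d = 800.
RR = [a/(a+b)] / [c/(c+d)] = (1573/1975) / (305/1105) = 0.79646/0.27602 = 2.88552

2.886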